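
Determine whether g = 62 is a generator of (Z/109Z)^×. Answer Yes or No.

Yes

φ(109) = 109 − 1 = 108 = 2^2 · 3^3.
Test 62^(108/q) mod 109 for each prime factor q of 108:
62^54 ≡ 108 (mod 109)  [q = 2: ≢ 1 ✓]
62^36 ≡ 45 (mod 109)  [q = 3: ≢ 1 ✓]
Every test exponent gives a nontrivial residue, hence 62 generates the full group.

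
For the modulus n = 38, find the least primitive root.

3

φ(38) = φ(2)·φ(19) = 1·18 = 18 = 2 · 3^2.
Test candidates g = 2, 3, … against the prime factors q ∈ {2, 3} of φ(38): g is a generator iff g^(18/q) ≢ 1 for every such q.
g = 2: gcd(2, 38) = 2 > 1, not a unit — skip.
g = 3: 3^9 ≡ 37; 3^6 ≡ 7 — none is 1, so 3 is a primitive root.
So 3 is the smallest generator of (Z/38Z)^×.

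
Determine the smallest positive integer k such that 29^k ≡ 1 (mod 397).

99

ord(29) | φ(397) = 397 − 1 = 396 = 2^2 · 3^2 · 11.
Divisors of 396: 1, 2, 3, 4, 6, 9, 11, 12, 18, 22, 33, 36, 44, 66, 99, 132, 198, 396.
Test each divisor d:
29^1 ≡ 29 (mod 397)
29^2 ≡ 47 (mod 397)
29^3 ≡ 172 (mod 397)
29^4 ≡ 224 (mod 397)
29^6 ≡ 206 (mod 397)
29^9 ≡ 99 (mod 397)
29^11 ≡ 286 (mod 397)
29^12 ≡ 354 (mod 397)
29^18 ≡ 273 (mod 397)
29^22 ≡ 14 (mod 397)
29^33 ≡ 34 (mod 397)
29^36 ≡ 290 (mod 397)
29^44 ≡ 196 (mod 397)
29^66 ≡ 362 (mod 397)
29^99 ≡ 1 (mod 397) ✓
The smallest such exponent is 99, so the order of 29 is 99.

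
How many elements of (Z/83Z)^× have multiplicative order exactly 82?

φ(83) = 83 − 1 = 82 = 2 · 41.
(Z/83Z)^× is cyclic (|G| = 82); a cyclic group of order m has exactly φ(d) elements of each order d | m, and none otherwise.
82 = 2 · 41 divides 82, and φ(82) = 40.

40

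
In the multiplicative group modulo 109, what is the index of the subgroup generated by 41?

The order of 41 must divide φ(109) = 109 − 1 = 108 = 2^2 · 3^3.
Divisors of 108: 1, 2, 3, 4, 6, 9, 12, 18, 27, 36, 54, 108.
Check 41^d mod 109 for each divisor in increasing order:
41^1 ≡ 41 (mod 109)
41^2 ≡ 46 (mod 109)
41^3 ≡ 33 (mod 109)
41^4 ≡ 45 (mod 109)
41^6 ≡ 108 (mod 109)
41^9 ≡ 76 (mod 109)
41^12 ≡ 1 (mod 109) ✓
So ord_109(41) = 12, hence |⟨41⟩| = 12.
The index is φ(109) / ord(41) = 108 / 12 = 9.

9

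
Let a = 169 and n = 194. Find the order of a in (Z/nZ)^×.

By Lagrange's theorem, ord_194(169) divides φ(194) = φ(2)·φ(97) = 1·96 = 96 = 2^5 · 3.
Divisors of 96: 1, 2, 3, 4, 6, 8, 12, 16, 24, 32, 48, 96.
Compute 169^d (mod 194) for the divisors d until we hit 1:
169^1 ≡ 169 (mod 194)
169^2 ≡ 43 (mod 194)
169^3 ≡ 89 (mod 194)
169^4 ≡ 103 (mod 194)
169^6 ≡ 161 (mod 194)
169^8 ≡ 133 (mod 194)
169^12 ≡ 119 (mod 194)
169^16 ≡ 35 (mod 194)
169^24 ≡ 193 (mod 194)
169^32 ≡ 61 (mod 194)
169^48 ≡ 1 (mod 194) ✓
The smallest such exponent is 48, so the order of 169 is 48.

48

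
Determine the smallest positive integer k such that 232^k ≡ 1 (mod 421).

The order of 232 must divide φ(421) = 421 − 1 = 420 = 2^2 · 3 · 5 · 7.
Divisors of 420: 1, 2, 3, 4, 5, 6, 7, 10, 12, 14, 15, 20, 21, 28, 30, 35, 42, 60, 70, 84, 105, 140, 210, 420.
Check 232^d mod 421 for each divisor in increasing order:
232^1 ≡ 232 (mod 421)
232^2 ≡ 357 (mod 421)
232^3 ≡ 308 (mod 421)
232^4 ≡ 307 (mod 421)
232^5 ≡ 75 (mod 421)
232^6 ≡ 139 (mod 421)
232^7 ≡ 252 (mod 421)
232^10 ≡ 152 (mod 421)
232^12 ≡ 376 (mod 421)
232^14 ≡ 354 (mod 421)
232^15 ≡ 33 (mod 421)
232^20 ≡ 370 (mod 421)
232^21 ≡ 377 (mod 421)
232^28 ≡ 279 (mod 421)
232^30 ≡ 247 (mod 421)
232^35 ≡ 1 (mod 421) ✓
So ord_421(232) = 35.

35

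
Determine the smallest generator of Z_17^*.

φ(17) = 17 − 1 = 16 = 2^4.
Test candidates g = 2, 3, … against the prime factors q ∈ {2} of φ(17): g is a generator iff g^(16/q) ≢ 1 for every such q.
g = 2: 2^8 ≡ 1 — hits 1, so not a primitive root.
g = 3: 3^8 ≡ 16 — none is 1, so 3 is a primitive root.
The smallest primitive root modulo 17 is 3.

3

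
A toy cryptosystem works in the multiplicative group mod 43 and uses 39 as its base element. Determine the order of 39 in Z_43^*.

14

The order of 39 must divide φ(43) = 43 − 1 = 42 = 2 · 3 · 7.
Divisors of 42: 1, 2, 3, 6, 7, 14, 21, 42.
Test each divisor d:
39^1 ≡ 39
39^2 ≡ 16
39^3 ≡ 22
39^6 ≡ 11
39^7 ≡ 42
39^14 ≡ 1
Therefore the multiplicative order of 39 modulo 43 is 14.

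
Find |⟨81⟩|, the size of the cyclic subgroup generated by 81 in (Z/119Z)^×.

12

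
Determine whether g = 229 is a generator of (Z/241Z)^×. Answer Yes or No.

No

φ(241) = 241 − 1 = 240 = 2^4 · 3 · 5.
Test 229^(240/q) mod 241 for each prime factor q of 240:
229^120 ≡ 1 (mod 241)  [q = 2: ≡ 1 ✗]
229^80 ≡ 15 (mod 241)  [q = 3: ≢ 1 ✓]
229^48 ≡ 87 (mod 241)  [q = 5: ≢ 1 ✓]
229^120 ≡ 1 shows ord(229) | 120, strictly less than φ(241); not a primitive root.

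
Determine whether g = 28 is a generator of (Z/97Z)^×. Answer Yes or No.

φ(97) = 97 − 1 = 96 = 2^5 · 3.
28 is a primitive root mod 97 iff 28^(φ(97)/q) ≢ 1 for every prime q | φ(97), i.e. q ∈ {2, 3}.
28^48 ≡ 96 (mod 97)  [q = 2: ≢ 1 ✓]
28^32 ≡ 1 (mod 97)  [q = 3: ≡ 1 ✗]
Since 28^32 ≡ 1, the order of 28 divides 32 < 96, so 28 is not a primitive root.

No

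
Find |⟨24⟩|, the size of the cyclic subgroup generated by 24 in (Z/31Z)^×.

The order of 24 must divide φ(31) = 31 − 1 = 30 = 2 · 3 · 5.
Divisors of 30: 1, 2, 3, 5, 6, 10, 15, 30.
Compute 24^d (mod 31) for the divisors d until we hit 1:
24^1 ≡ 24 (mod 31)
24^2 ≡ 18 (mod 31)
24^3 ≡ 29 (mod 31)
24^5 ≡ 26 (mod 31)
24^6 ≡ 4 (mod 31)
24^10 ≡ 25 (mod 31)
24^15 ≡ 30 (mod 31)
24^30 ≡ 1 (mod 31) ✓
So ord_31(24) = 30.

30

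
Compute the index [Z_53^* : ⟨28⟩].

4

By Lagrange's theorem, ord_53(28) divides φ(53) = 53 − 1 = 52 = 2^2 · 13.
Divisors of 52: 1, 2, 4, 13, 26, 52.
Compute 28^d (mod 53) for the divisors d until we hit 1:
28^1 ≡ 28
28^2 ≡ 42
28^4 ≡ 15
28^13 ≡ 1
Thus |⟨28⟩| = ord(28) = 13.
Index = |(Z/53Z)^×| / |⟨28⟩| = 52 / 13 = 4.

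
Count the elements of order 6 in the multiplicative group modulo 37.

2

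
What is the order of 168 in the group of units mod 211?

42

Since 168 ∈ (Z/211Z)^×, its order divides φ(211) = 211 − 1 = 210 = 2 · 3 · 5 · 7.
Divisors of 210: 1, 2, 3, 5, 6, 7, 10, 14, 15, 21, 30, 35, 42, 70, 105, 210.
Check 168^d mod 211 for each divisor in increasing order:
168^1 ≡ 168 (mod 211)
168^2 ≡ 161 (mod 211)
168^3 ≡ 40 (mod 211)
168^5 ≡ 110 (mod 211)
168^6 ≡ 123 (mod 211)
168^7 ≡ 197 (mod 211)
168^10 ≡ 73 (mod 211)
168^14 ≡ 196 (mod 211)
168^15 ≡ 12 (mod 211)
168^21 ≡ 210 (mod 211)
168^30 ≡ 144 (mod 211)
168^35 ≡ 15 (mod 211)
168^42 ≡ 1 (mod 211) ✓
Therefore the multiplicative order of 168 modulo 211 is 42.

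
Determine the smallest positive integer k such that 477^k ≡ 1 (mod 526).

Since 477 ∈ (Z/526Z)^×, its order divides φ(526) = φ(2)·φ(263) = 1·262 = 262 = 2 · 131.
Divisors of 262: 1, 2, 131, 262.
Evaluate successive powers at the divisors of 262:
477^1 ≡ 477
477^2 ≡ 297
477^131 ≡ 525
477^262 ≡ 1
So ord_526(477) = 262.

262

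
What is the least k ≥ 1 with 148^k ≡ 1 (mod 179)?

178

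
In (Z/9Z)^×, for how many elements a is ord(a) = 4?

φ(9) = φ(3^2) = 3·(3−1) = 6 = 2 · 3.
Since (Z/9Z)^× is cyclic of order 6, the number of elements of order d is φ(d) when d | 6 and 0 otherwise.
4 does not divide 6, so no element of (Z/9Z)^× has order 4.

0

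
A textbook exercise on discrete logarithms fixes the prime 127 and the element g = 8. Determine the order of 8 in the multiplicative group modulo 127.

7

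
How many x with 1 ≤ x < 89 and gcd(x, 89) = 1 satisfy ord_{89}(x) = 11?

φ(89) = 89 − 1 = 88 = 2^3 · 11.
In a cyclic group of order 88, there are φ(d) elements of order d for each divisor d of 88, and zero for non-divisors.
11 | 88, and φ(11) = 11 − 1 = 10.

10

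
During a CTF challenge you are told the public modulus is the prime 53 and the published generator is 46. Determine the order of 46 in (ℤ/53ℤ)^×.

By Lagrange's theorem, ord_53(46) divides φ(53) = 53 − 1 = 52 = 2^2 · 13.
Divisors of 52: 1, 2, 4, 13, 26, 52.
Test each divisor d:
46^1 ≡ 46
46^2 ≡ 49
46^4 ≡ 16
46^13 ≡ 1
Therefore the multiplicative order of 46 modulo 53 is 13.

13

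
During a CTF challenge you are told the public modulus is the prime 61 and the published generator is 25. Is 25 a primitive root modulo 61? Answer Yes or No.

No

φ(61) = 61 − 1 = 60 = 2^2 · 3 · 5.
Test 25^(60/q) mod 61 for each prime factor q of 60:
25^30 ≡ 1 (mod 61)  [q = 2: ≡ 1 ✗]
25^20 ≡ 13 (mod 61)  [q = 3: ≢ 1 ✓]
25^12 ≡ 34 (mod 61)  [q = 5: ≢ 1 ✓]
25^30 ≡ 1 shows ord(25) | 30, strictly less than φ(61); not a primitive root.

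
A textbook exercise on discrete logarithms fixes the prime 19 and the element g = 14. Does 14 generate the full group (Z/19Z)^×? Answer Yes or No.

Yes

φ(19) = 19 − 1 = 18 = 2 · 3^2.
An element g generates (Z/19Z)^× iff g^(18/q) ≢ 1 (mod 19) for each prime q ∈ {2, 3}.
14^9 ≡ 18 (mod 19)  [q = 2: ≢ 1 ✓]
14^6 ≡ 7 (mod 19)  [q = 3: ≢ 1 ✓]
None equal 1, so ord_19(14) = 18: 14 is a primitive root.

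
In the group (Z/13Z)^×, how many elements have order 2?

φ(13) = 13 − 1 = 12 = 2^2 · 3.
Since (Z/13Z)^× is cyclic of order 12, the number of elements of order d is φ(d) when d | 12 and 0 otherwise.
2 | 12, and φ(2) = 2 − 1 = 1.

1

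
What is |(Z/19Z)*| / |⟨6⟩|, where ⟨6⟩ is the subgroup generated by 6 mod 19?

By Lagrange's theorem, ord_19(6) divides φ(19) = 19 − 1 = 18 = 2 · 3^2.
Divisors of 18: 1, 2, 3, 6, 9, 18.
Check 6^d mod 19 for each divisor in increasing order:
6^1 ≡ 6
6^2 ≡ 17
6^3 ≡ 7
6^6 ≡ 11
6^9 ≡ 1
So ord_19(6) = 9, hence |⟨6⟩| = 9.
[(Z/19Z)^× : ⟨6⟩] = 18/9 = 2.

2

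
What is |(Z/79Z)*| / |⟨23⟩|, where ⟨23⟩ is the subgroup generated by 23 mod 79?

26

Since 23 ∈ (Z/79Z)^×, its order divides φ(79) = 79 − 1 = 78 = 2 · 3 · 13.
Divisors of 78: 1, 2, 3, 6, 13, 26, 39, 78.
Evaluate successive powers at the divisors of 78:
23^1 ≡ 23
23^2 ≡ 55
23^3 ≡ 1
Thus |⟨23⟩| = ord(23) = 3.
Index = |(Z/79Z)^×| / |⟨23⟩| = 78 / 3 = 26.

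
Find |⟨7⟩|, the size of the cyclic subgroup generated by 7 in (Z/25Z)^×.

4

The order of 7 must divide φ(25) = φ(5^2) = 5·(5−1) = 20 = 2^2 · 5.
Divisors of 20: 1, 2, 4, 5, 10, 20.
Compute 7^d (mod 25) for the divisors d until we hit 1:
7^1 ≡ 7 (mod 25)
7^2 ≡ 24 (mod 25)
7^4 ≡ 1 (mod 25) ✓
The smallest such exponent is 4, so the order of 7 is 4.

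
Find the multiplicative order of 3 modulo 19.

ord(3) | φ(19) = 19 − 1 = 18 = 2 · 3^2.
Divisors of 18: 1, 2, 3, 6, 9, 18.
Test each divisor d:
3^1 ≡ 3 (mod 19)
3^2 ≡ 9 (mod 19)
3^3 ≡ 8 (mod 19)
3^6 ≡ 7 (mod 19)
3^9 ≡ 18 (mod 19)
3^18 ≡ 1 (mod 19) ✓
Therefore the multiplicative order of 3 modulo 19 is 18.

18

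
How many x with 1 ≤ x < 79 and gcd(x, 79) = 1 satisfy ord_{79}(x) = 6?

2

φ(79) = 79 − 1 = 78 = 2 · 3 · 13.
Since (Z/79Z)^× is cyclic of order 78, the number of elements of order d is φ(d) when d | 78 and 0 otherwise.
6 = 2 · 3 divides 78, and φ(6) = 2.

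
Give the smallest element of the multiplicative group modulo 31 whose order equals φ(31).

φ(31) = 31 − 1 = 30 = 2 · 3 · 5.
g is a primitive root iff g^(30/q) ≢ 1 (mod 31) for each prime q ∈ {2, 3, 5}.
g = 2: 2^15 ≡ 1 — hits 1, so not a primitive root.
g = 3: 3^15 ≡ 30; 3^10 ≡ 25; 3^6 ≡ 16 — none is 1, so 3 is a primitive root.
Hence the least primitive root of 31 is 3.

3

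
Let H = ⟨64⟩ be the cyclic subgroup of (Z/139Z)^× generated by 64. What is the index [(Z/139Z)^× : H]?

6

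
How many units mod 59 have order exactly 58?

φ(59) = 59 − 1 = 58 = 2 · 29.
(Z/59Z)^× is cyclic (|G| = 58); a cyclic group of order m has exactly φ(d) elements of each order d | m, and none otherwise.
58 = 2 · 29 divides 58, and φ(58) = 28.

28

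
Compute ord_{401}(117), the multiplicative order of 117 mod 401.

400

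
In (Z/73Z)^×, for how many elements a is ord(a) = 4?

φ(73) = 73 − 1 = 72 = 2^3 · 3^2.
(Z/73Z)^× is cyclic (|G| = 72); a cyclic group of order m has exactly φ(d) elements of each order d | m, and none otherwise.
4 = 2^2 divides 72, and φ(4) = 2.

2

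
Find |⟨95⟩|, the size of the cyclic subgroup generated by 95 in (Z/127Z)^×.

ord(95) | φ(127) = 127 − 1 = 126 = 2 · 3^2 · 7.
Divisors of 126: 1, 2, 3, 6, 7, 9, 14, 18, 21, 42, 63, 126.
Check 95^d mod 127 for each divisor in increasing order:
95^1 ≡ 95 (mod 127)
95^2 ≡ 8 (mod 127)
95^3 ≡ 125 (mod 127)
95^6 ≡ 4 (mod 127)
95^7 ≡ 126 (mod 127)
95^9 ≡ 119 (mod 127)
95^14 ≡ 1 (mod 127) ✓
Hence ord(95) = 14.

14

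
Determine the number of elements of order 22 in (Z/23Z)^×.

φ(23) = 23 − 1 = 22 = 2 · 11.
In a cyclic group of order 22, there are φ(d) elements of order d for each divisor d of 22, and zero for non-divisors.
22 = 2 · 11 divides 22, and φ(22) = 10.

10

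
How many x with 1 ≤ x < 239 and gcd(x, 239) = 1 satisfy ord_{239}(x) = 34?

16

φ(239) = 239 − 1 = 238 = 2 · 7 · 17.
(Z/239Z)^× is cyclic (|G| = 238); a cyclic group of order m has exactly φ(d) elements of each order d | m, and none otherwise.
34 = 2 · 17 divides 238, and φ(34) = 16.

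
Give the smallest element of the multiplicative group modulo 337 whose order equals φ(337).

10

φ(337) = 337 − 1 = 336 = 2^4 · 3 · 7.
Test candidates g = 2, 3, … against the prime factors q ∈ {2, 3, 7} of φ(337): g is a generator iff g^(336/q) ≢ 1 for every such q.
g = 2: 2^168 ≡ 1 — hits 1, so not a primitive root.
g = 3: 3^168 ≡ 1 — hits 1, so not a primitive root.
g = 4: 4^168 ≡ 1 — hits 1, so not a primitive root.
g = 5: 5^168 ≡ 336; 5^112 ≡ 1 — hits 1, so not a primitive root.
g = 6: 6^168 ≡ 1 — hits 1, so not a primitive root.
g = 7: 7^168 ≡ 1 — hits 1, so not a primitive root.
g = 8: 8^168 ≡ 1 — hits 1, so not a primitive root.
g = 9: 9^168 ≡ 1 — hits 1, so not a primitive root.
g = 10: 10^168 ≡ 336; 10^112 ≡ 128; 10^48 ≡ 175 — none is 1, so 10 is a primitive root.
Hence the least primitive root of 337 is 10.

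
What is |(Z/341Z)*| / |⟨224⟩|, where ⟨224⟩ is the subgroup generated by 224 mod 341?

20

By Lagrange's theorem, ord_341(224) divides φ(341) = φ(11·31) = (11−1)·(31−1) = 10·30 = 300 = 2^2 · 3 · 5^2.
Divisors of 300: 1, 2, 3, 4, 5, 6, 10, 12, 15, 20, 25, 30, 50, 60, 75, 100, 150, 300.
Test each divisor d:
224^1 ≡ 224 (mod 341)
224^2 ≡ 49 (mod 341)
224^3 ≡ 64 (mod 341)
224^4 ≡ 14 (mod 341)
224^5 ≡ 67 (mod 341)
224^6 ≡ 4 (mod 341)
224^10 ≡ 56 (mod 341)
224^12 ≡ 16 (mod 341)
224^15 ≡ 1 (mod 341) ✓
Thus |⟨224⟩| = ord(224) = 15.
The index is φ(341) / ord(224) = 300 / 15 = 20.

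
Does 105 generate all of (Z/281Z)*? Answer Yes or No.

Yes

φ(281) = 281 − 1 = 280 = 2^3 · 5 · 7.
105 is a primitive root mod 281 iff 105^(φ(281)/q) ≢ 1 for every prime q | φ(281), i.e. q ∈ {2, 5, 7}.
105^140 ≡ 280 (mod 281)  [q = 2: ≢ 1 ✓]
105^56 ≡ 232 (mod 281)  [q = 5: ≢ 1 ✓]
105^40 ≡ 59 (mod 281)  [q = 7: ≢ 1 ✓]
None equal 1, so ord_281(105) = 280: 105 is a primitive root.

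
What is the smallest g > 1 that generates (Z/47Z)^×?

5

φ(47) = 47 − 1 = 46 = 2 · 23.
Test candidates g = 2, 3, … against the prime factors q ∈ {2, 23} of φ(47): g is a generator iff g^(46/q) ≢ 1 for every such q.
g = 2: 2^23 ≡ 1 — hits 1, so not a primitive root.
g = 3: 3^23 ≡ 1 — hits 1, so not a primitive root.
g = 4: 4^23 ≡ 1 — hits 1, so not a primitive root.
g = 5: 5^23 ≡ 46; 5^2 ≡ 25 — none is 1, so 5 is a primitive root.
Hence the least primitive root of 47 is 5.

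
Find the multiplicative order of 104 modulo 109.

54

The order of 104 must divide φ(109) = 109 − 1 = 108 = 2^2 · 3^3.
Divisors of 108: 1, 2, 3, 4, 6, 9, 12, 18, 27, 36, 54, 108.
Check 104^d mod 109 for each divisor in increasing order:
104^1 ≡ 104
104^2 ≡ 25
104^3 ≡ 93
104^4 ≡ 80
104^6 ≡ 38
104^9 ≡ 46
104^12 ≡ 27
104^18 ≡ 45
104^27 ≡ 108
104^36 ≡ 63
104^54 ≡ 1
So ord_109(104) = 54.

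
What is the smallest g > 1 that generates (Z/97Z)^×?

φ(97) = 97 − 1 = 96 = 2^5 · 3.
g is a primitive root iff g^(96/q) ≢ 1 (mod 97) for each prime q ∈ {2, 3}.
g = 2: 2^48 ≡ 1 — hits 1, so not a primitive root.
g = 3: 3^48 ≡ 1 — hits 1, so not a primitive root.
g = 4: 4^48 ≡ 1 — hits 1, so not a primitive root.
g = 5: 5^48 ≡ 96; 5^32 ≡ 35 — none is 1, so 5 is a primitive root.
Hence the least primitive root of 97 is 5.

5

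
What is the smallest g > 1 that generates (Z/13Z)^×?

2

φ(13) = 13 − 1 = 12 = 2^2 · 3.
Test candidates g = 2, 3, … against the prime factors q ∈ {2, 3} of φ(13): g is a generator iff g^(12/q) ≢ 1 for every such q.
g = 2: 2^6 ≡ 12; 2^4 ≡ 3 — none is 1, so 2 is a primitive root.
Hence the least primitive root of 13 is 2.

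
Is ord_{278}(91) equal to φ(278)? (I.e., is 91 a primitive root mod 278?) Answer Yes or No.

No

φ(278) = φ(2)·φ(139) = 1·138 = 138 = 2 · 3 · 23.
It suffices to check that the order of 91 is not a proper divisor of 138: compute 91^(138/q) for q ∈ {2, 3, 23}.
91^69 ≡ 1 (mod 278)  [q = 2: ≡ 1 ✗]
91^46 ≡ 1 (mod 278)  [q = 3: ≡ 1 ✗]
91^6 ≡ 63 (mod 278)  [q = 23: ≢ 1 ✓]
Since 91^69 ≡ 1, the order of 91 divides 69 < 138, so 91 is not a primitive root.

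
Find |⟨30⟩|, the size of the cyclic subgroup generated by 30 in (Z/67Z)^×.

6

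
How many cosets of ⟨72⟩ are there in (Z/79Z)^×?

The order of 72 must divide φ(79) = 79 − 1 = 78 = 2 · 3 · 13.
Divisors of 78: 1, 2, 3, 6, 13, 26, 39, 78.
Evaluate successive powers at the divisors of 78:
72^1 ≡ 72 (mod 79)
72^2 ≡ 49 (mod 79)
72^3 ≡ 52 (mod 79)
72^6 ≡ 18 (mod 79)
72^13 ≡ 23 (mod 79)
72^26 ≡ 55 (mod 79)
72^39 ≡ 1 (mod 79) ✓
So ord_79(72) = 39, hence |⟨72⟩| = 39.
Index = |(Z/79Z)^×| / |⟨72⟩| = 78 / 39 = 2.

2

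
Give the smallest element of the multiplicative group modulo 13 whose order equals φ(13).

2

φ(13) = 13 − 1 = 12 = 2^2 · 3.
Test candidates g = 2, 3, … against the prime factors q ∈ {2, 3} of φ(13): g is a generator iff g^(12/q) ≢ 1 for every such q.
g = 2: 2^6 ≡ 12; 2^4 ≡ 3 — none is 1, so 2 is a primitive root.
So 2 is the smallest generator of (Z/13Z)^×.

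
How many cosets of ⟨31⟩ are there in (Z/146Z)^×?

1

Since 31 ∈ (Z/146Z)^×, its order divides φ(146) = φ(2)·φ(73) = 1·72 = 72 = 2^3 · 3^2.
Divisors of 72: 1, 2, 3, 4, 6, 8, 9, 12, 18, 24, 36, 72.
Test each divisor d:
31^1 ≡ 31 (mod 146)
31^2 ≡ 85 (mod 146)
31^3 ≡ 7 (mod 146)
31^4 ≡ 71 (mod 146)
31^6 ≡ 49 (mod 146)
31^8 ≡ 77 (mod 146)
31^9 ≡ 51 (mod 146)
31^12 ≡ 65 (mod 146)
31^18 ≡ 119 (mod 146)
31^24 ≡ 137 (mod 146)
31^36 ≡ 145 (mod 146)
31^72 ≡ 1 (mod 146) ✓
The order of 31 is 72, so the subgroup it generates has 72 elements.
[(Z/146Z)^× : ⟨31⟩] = 72/72 = 1.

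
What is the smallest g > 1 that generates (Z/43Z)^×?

3

φ(43) = 43 − 1 = 42 = 2 · 3 · 7.
g is a primitive root iff g^(42/q) ≢ 1 (mod 43) for each prime q ∈ {2, 3, 7}.
g = 2: 2^21 ≡ 42; 2^14 ≡ 1 — hits 1, so not a primitive root.
g = 3: 3^21 ≡ 42; 3^14 ≡ 36; 3^6 ≡ 41 — none is 1, so 3 is a primitive root.
Hence the least primitive root of 43 is 3.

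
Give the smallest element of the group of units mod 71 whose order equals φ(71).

7

φ(71) = 71 − 1 = 70 = 2 · 5 · 7.
g is a primitive root iff g^(70/q) ≢ 1 (mod 71) for each prime q ∈ {2, 5, 7}.
g = 2: 2^35 ≡ 1 — hits 1, so not a primitive root.
g = 3: 3^35 ≡ 1 — hits 1, so not a primitive root.
g = 4: 4^35 ≡ 1 — hits 1, so not a primitive root.
g = 5: 5^35 ≡ 1 — hits 1, so not a primitive root.
g = 6: 6^35 ≡ 1 — hits 1, so not a primitive root.
g = 7: 7^35 ≡ 70; 7^14 ≡ 54; 7^10 ≡ 45 — none is 1, so 7 is a primitive root.
The smallest primitive root modulo 71 is 7.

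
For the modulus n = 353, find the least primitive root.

3

φ(353) = 353 − 1 = 352 = 2^5 · 11.
g is a primitive root iff g^(352/q) ≢ 1 (mod 353) for each prime q ∈ {2, 11}.
g = 2: 2^176 ≡ 1 — hits 1, so not a primitive root.
g = 3: 3^176 ≡ 352; 3^32 ≡ 140 — none is 1, so 3 is a primitive root.
So 3 is the smallest generator of (Z/353Z)^×.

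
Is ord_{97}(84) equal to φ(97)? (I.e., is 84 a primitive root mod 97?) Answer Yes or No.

Yes

φ(97) = 97 − 1 = 96 = 2^5 · 3.
Test 84^(96/q) mod 97 for each prime factor q of 96:
84^48 ≡ 96 (mod 97)  [q = 2: ≢ 1 ✓]
84^32 ≡ 35 (mod 97)  [q = 3: ≢ 1 ✓]
Every test exponent gives a nontrivial residue, hence 84 generates the full group.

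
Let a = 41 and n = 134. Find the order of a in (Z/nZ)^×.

By Lagrange's theorem, ord_134(41) divides φ(134) = φ(2)·φ(67) = 1·66 = 66 = 2 · 3 · 11.
Divisors of 66: 1, 2, 3, 6, 11, 22, 33, 66.
Check 41^d mod 134 for each divisor in increasing order:
41^1 ≡ 41
41^2 ≡ 73
41^3 ≡ 45
41^6 ≡ 15
41^11 ≡ 97
41^22 ≡ 29
41^33 ≡ 133
41^66 ≡ 1
The smallest such exponent is 66, so the order of 41 is 66.

66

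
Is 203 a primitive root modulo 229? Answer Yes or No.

No

φ(229) = 229 − 1 = 228 = 2^2 · 3 · 19.
An element g generates (Z/229Z)^× iff g^(228/q) ≢ 1 (mod 229) for each prime q ∈ {2, 3, 19}.
203^114 ≡ 1 (mod 229)  [q = 2: ≡ 1 ✗]
203^76 ≡ 1 (mod 229)  [q = 3: ≡ 1 ✗]
203^12 ≡ 17 (mod 229)  [q = 19: ≢ 1 ✓]
The check at q = 2 fails, so 203 generates a proper subgroup.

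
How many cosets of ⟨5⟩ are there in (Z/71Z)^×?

The order of 5 must divide φ(71) = 71 − 1 = 70 = 2 · 5 · 7.
Divisors of 70: 1, 2, 5, 7, 10, 14, 35, 70.
Test each divisor d:
5^1 ≡ 5
5^2 ≡ 25
5^5 ≡ 1
Thus |⟨5⟩| = ord(5) = 5.
[(Z/71Z)^× : ⟨5⟩] = 70/5 = 14.

14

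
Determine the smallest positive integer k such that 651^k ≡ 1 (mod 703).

ord(651) | φ(703) = φ(19·37) = (19−1)·(37−1) = 18·36 = 648 = 2^3 · 3^4.
Divisors of 648: 1, 2, 3, 4, 6, 8, 9, 12, 18, 24, 27, 36, 54, 72, 81, 108, 162, 216, 324, 648.
Evaluate successive powers at the divisors of 648:
651^1 ≡ 651
651^2 ≡ 595
651^3 ≡ 695
651^4 ≡ 416
651^6 ≡ 64
651^8 ≡ 118
651^9 ≡ 191
651^12 ≡ 581
651^18 ≡ 628
651^24 ≡ 121
651^27 ≡ 438
651^36 ≡ 1
So ord_703(651) = 36.

36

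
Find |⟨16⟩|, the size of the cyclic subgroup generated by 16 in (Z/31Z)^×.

The order of 16 must divide φ(31) = 31 − 1 = 30 = 2 · 3 · 5.
Divisors of 30: 1, 2, 3, 5, 6, 10, 15, 30.
Compute 16^d (mod 31) for the divisors d until we hit 1:
16^1 ≡ 16
16^2 ≡ 8
16^3 ≡ 4
16^5 ≡ 1
Therefore the multiplicative order of 16 modulo 31 is 5.

5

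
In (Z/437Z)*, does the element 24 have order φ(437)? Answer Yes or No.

437 = 19 · 23 is a product of two distinct odd primes, so (Z/437Z)^× ≅ (Z/19Z)^× × (Z/23Z)^× is not cyclic.
No primitive root modulo 437 exists; in particular 24 is not one.

No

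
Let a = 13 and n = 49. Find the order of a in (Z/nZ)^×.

14

ord(13) | φ(49) = φ(7^2) = 7·(7−1) = 42 = 2 · 3 · 7.
Divisors of 42: 1, 2, 3, 6, 7, 14, 21, 42.
Test each divisor d:
13^1 ≡ 13 (mod 49)
13^2 ≡ 22 (mod 49)
13^3 ≡ 41 (mod 49)
13^6 ≡ 15 (mod 49)
13^7 ≡ 48 (mod 49)
13^14 ≡ 1 (mod 49) ✓
Hence ord(13) = 14.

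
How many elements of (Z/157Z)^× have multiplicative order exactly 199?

0

φ(157) = 157 − 1 = 156 = 2^2 · 3 · 13.
(Z/157Z)^× is cyclic (|G| = 156); a cyclic group of order m has exactly φ(d) elements of each order d | m, and none otherwise.
Since 199 ∤ 156, the count is 0.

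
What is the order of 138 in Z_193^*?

24

By Lagrange's theorem, ord_193(138) divides φ(193) = 193 − 1 = 192 = 2^6 · 3.
Divisors of 192: 1, 2, 3, 4, 6, 8, 12, 16, 24, 32, 48, 64, 96, 192.
Evaluate successive powers at the divisors of 192:
138^1 ≡ 138 (mod 193)
138^2 ≡ 130 (mod 193)
138^3 ≡ 184 (mod 193)
138^4 ≡ 109 (mod 193)
138^6 ≡ 81 (mod 193)
138^8 ≡ 108 (mod 193)
138^12 ≡ 192 (mod 193)
138^16 ≡ 84 (mod 193)
138^24 ≡ 1 (mod 193) ✓
The smallest such exponent is 24, so the order of 138 is 24.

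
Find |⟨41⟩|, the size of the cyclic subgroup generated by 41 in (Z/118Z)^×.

By Lagrange's theorem, ord_118(41) divides φ(118) = φ(2)·φ(59) = 1·58 = 58 = 2 · 29.
Divisors of 58: 1, 2, 29, 58.
Check 41^d mod 118 for each divisor in increasing order:
41^1 ≡ 41 (mod 118)
41^2 ≡ 29 (mod 118)
41^29 ≡ 1 (mod 118) ✓
Therefore the multiplicative order of 41 modulo 118 is 29.

29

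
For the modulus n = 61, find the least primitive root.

2

φ(61) = 61 − 1 = 60 = 2^2 · 3 · 5.
Test candidates g = 2, 3, … against the prime factors q ∈ {2, 3, 5} of φ(61): g is a generator iff g^(60/q) ≢ 1 for every such q.
g = 2: 2^30 ≡ 60; 2^20 ≡ 47; 2^12 ≡ 9 — none is 1, so 2 is a primitive root.
The smallest primitive root modulo 61 is 2.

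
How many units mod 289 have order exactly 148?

φ(289) = φ(17^2) = 17·(17−1) = 272 = 2^4 · 17.
Since (Z/289Z)^× is cyclic of order 272, the number of elements of order d is φ(d) when d | 272 and 0 otherwise.
Since 148 ∤ 272, the count is 0.

0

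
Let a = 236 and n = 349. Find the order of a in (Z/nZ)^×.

Since 236 ∈ (Z/349Z)^×, its order divides φ(349) = 349 − 1 = 348 = 2^2 · 3 · 29.
Divisors of 348: 1, 2, 3, 4, 6, 12, 29, 58, 87, 116, 174, 348.
Test each divisor d:
236^1 ≡ 236 (mod 349)
236^2 ≡ 205 (mod 349)
236^3 ≡ 218 (mod 349)
236^4 ≡ 145 (mod 349)
236^6 ≡ 60 (mod 349)
236^12 ≡ 110 (mod 349)
236^29 ≡ 24 (mod 349)
236^58 ≡ 227 (mod 349)
236^87 ≡ 213 (mod 349)
236^116 ≡ 226 (mod 349)
236^174 ≡ 348 (mod 349)
236^348 ≡ 1 (mod 349) ✓
The smallest such exponent is 348, so the order of 236 is 348.

348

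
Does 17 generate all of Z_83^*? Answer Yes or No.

No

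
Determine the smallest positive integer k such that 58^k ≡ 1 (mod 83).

82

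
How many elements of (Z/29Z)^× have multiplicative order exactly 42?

φ(29) = 29 − 1 = 28 = 2^2 · 7.
In a cyclic group of order 28, there are φ(d) elements of order d for each divisor d of 28, and zero for non-divisors.
Since 42 ∤ 28, the count is 0.

0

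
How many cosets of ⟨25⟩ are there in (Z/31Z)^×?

Since 25 ∈ (Z/31Z)^×, its order divides φ(31) = 31 − 1 = 30 = 2 · 3 · 5.
Divisors of 30: 1, 2, 3, 5, 6, 10, 15, 30.
Check 25^d mod 31 for each divisor in increasing order:
25^1 ≡ 25 (mod 31)
25^2 ≡ 5 (mod 31)
25^3 ≡ 1 (mod 31) ✓
Thus |⟨25⟩| = ord(25) = 3.
[(Z/31Z)^× : ⟨25⟩] = 30/3 = 10.

10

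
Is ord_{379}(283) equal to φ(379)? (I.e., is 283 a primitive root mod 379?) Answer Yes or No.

Yes

φ(379) = 379 − 1 = 378 = 2 · 3^3 · 7.
It suffices to check that the order of 283 is not a proper divisor of 378: compute 283^(378/q) for q ∈ {2, 3, 7}.
283^189 ≡ 378 (mod 379)  [q = 2: ≢ 1 ✓]
283^126 ≡ 327 (mod 379)  [q = 3: ≢ 1 ✓]
283^54 ≡ 86 (mod 379)  [q = 7: ≢ 1 ✓]
None equal 1, so ord_379(283) = 378: 283 is a primitive root.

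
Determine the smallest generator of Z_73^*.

5

φ(73) = 73 − 1 = 72 = 2^3 · 3^2.
g is a primitive root iff g^(72/q) ≢ 1 (mod 73) for each prime q ∈ {2, 3}.
g = 2: 2^36 ≡ 1 — hits 1, so not a primitive root.
g = 3: 3^36 ≡ 1 — hits 1, so not a primitive root.
g = 4: 4^36 ≡ 1 — hits 1, so not a primitive root.
g = 5: 5^36 ≡ 72; 5^24 ≡ 8 — none is 1, so 5 is a primitive root.
Hence the least primitive root of 73 is 5.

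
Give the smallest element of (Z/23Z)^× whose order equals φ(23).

φ(23) = 23 − 1 = 22 = 2 · 11.
Test candidates g = 2, 3, … against the prime factors q ∈ {2, 11} of φ(23): g is a generator iff g^(22/q) ≢ 1 for every such q.
g = 2: 2^11 ≡ 1 — hits 1, so not a primitive root.
g = 3: 3^11 ≡ 1 — hits 1, so not a primitive root.
g = 4: 4^11 ≡ 1 — hits 1, so not a primitive root.
g = 5: 5^11 ≡ 22; 5^2 ≡ 2 — none is 1, so 5 is a primitive root.
The smallest primitive root modulo 23 is 5.

5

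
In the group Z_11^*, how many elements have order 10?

4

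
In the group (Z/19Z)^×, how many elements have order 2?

φ(19) = 19 − 1 = 18 = 2 · 3^2.
Since (Z/19Z)^× is cyclic of order 18, the number of elements of order d is φ(d) when d | 18 and 0 otherwise.
2 | 18, and φ(2) = 2 − 1 = 1.

1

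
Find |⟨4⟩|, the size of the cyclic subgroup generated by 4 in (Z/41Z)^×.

10

The order of 4 must divide φ(41) = 41 − 1 = 40 = 2^3 · 5.
Divisors of 40: 1, 2, 4, 5, 8, 10, 20, 40.
Evaluate successive powers at the divisors of 40:
4^1 ≡ 4
4^2 ≡ 16
4^4 ≡ 10
4^5 ≡ 40
4^8 ≡ 18
4^10 ≡ 1
Hence ord(4) = 10.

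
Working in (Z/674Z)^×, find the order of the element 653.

The order of 653 must divide φ(674) = φ(2)·φ(337) = 1·336 = 336 = 2^4 · 3 · 7.
Divisors of 336: 1, 2, 3, 4, 6, 7, 8, 12, 14, 16, 21, 24, 28, 42, 48, 56, 84, 112, 168, 336.
Evaluate successive powers at the divisors of 336:
653^1 ≡ 653
653^2 ≡ 441
653^3 ≡ 175
653^4 ≡ 369
653^6 ≡ 295
653^7 ≡ 545
653^8 ≡ 13
653^12 ≡ 79
653^14 ≡ 465
653^16 ≡ 169
653^21 ≡ 1
Therefore the multiplicative order of 653 modulo 674 is 21.

21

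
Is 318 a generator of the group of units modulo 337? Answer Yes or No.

φ(337) = 337 − 1 = 336 = 2^4 · 3 · 7.
It suffices to check that the order of 318 is not a proper divisor of 336: compute 318^(336/q) for q ∈ {2, 3, 7}.
318^168 ≡ 336 (mod 337)  [q = 2: ≢ 1 ✓]
318^112 ≡ 128 (mod 337)  [q = 3: ≢ 1 ✓]
318^48 ≡ 79 (mod 337)  [q = 7: ≢ 1 ✓]
All checks pass, so 318 has order 336 and is a primitive root modulo 337.

Yes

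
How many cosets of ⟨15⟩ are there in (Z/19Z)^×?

The order of 15 must divide φ(19) = 19 − 1 = 18 = 2 · 3^2.
Divisors of 18: 1, 2, 3, 6, 9, 18.
Evaluate successive powers at the divisors of 18:
15^1 ≡ 15
15^2 ≡ 16
15^3 ≡ 12
15^6 ≡ 11
15^9 ≡ 18
15^18 ≡ 1
So ord_19(15) = 18, hence |⟨15⟩| = 18.
Index = |(Z/19Z)^×| / |⟨15⟩| = 18 / 18 = 1.

1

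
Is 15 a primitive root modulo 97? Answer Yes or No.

φ(97) = 97 − 1 = 96 = 2^5 · 3.
Test 15^(96/q) mod 97 for each prime factor q of 96:
15^48 ≡ 96 (mod 97)  [q = 2: ≢ 1 ✓]
15^32 ≡ 61 (mod 97)  [q = 3: ≢ 1 ✓]
None equal 1, so ord_97(15) = 96: 15 is a primitive root.

Yes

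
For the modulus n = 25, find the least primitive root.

2

φ(25) = φ(5^2) = 5·(5−1) = 20 = 2^2 · 5.
Test candidates g = 2, 3, … against the prime factors q ∈ {2, 5} of φ(25): g is a generator iff g^(20/q) ≢ 1 for every such q.
g = 2: 2^10 ≡ 24; 2^4 ≡ 16 — none is 1, so 2 is a primitive root.
The smallest primitive root modulo 25 is 2.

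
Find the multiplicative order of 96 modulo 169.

The order of 96 must divide φ(169) = φ(13^2) = 13·(13−1) = 156 = 2^2 · 3 · 13.
Divisors of 156: 1, 2, 3, 4, 6, 12, 13, 26, 39, 52, 78, 156.
Check 96^d mod 169 for each divisor in increasing order:
96^1 ≡ 96 (mod 169)
96^2 ≡ 90 (mod 169)
96^3 ≡ 21 (mod 169)
96^4 ≡ 157 (mod 169)
96^6 ≡ 103 (mod 169)
96^12 ≡ 131 (mod 169)
96^13 ≡ 70 (mod 169)
96^26 ≡ 168 (mod 169)
96^39 ≡ 99 (mod 169)
96^52 ≡ 1 (mod 169) ✓
So ord_169(96) = 52.

52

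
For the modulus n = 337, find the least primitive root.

10

φ(337) = 337 − 1 = 336 = 2^4 · 3 · 7.
Test candidates g = 2, 3, … against the prime factors q ∈ {2, 3, 7} of φ(337): g is a generator iff g^(336/q) ≢ 1 for every such q.
g = 2: 2^168 ≡ 1 — hits 1, so not a primitive root.
g = 3: 3^168 ≡ 1 — hits 1, so not a primitive root.
g = 4: 4^168 ≡ 1 — hits 1, so not a primitive root.
g = 5: 5^168 ≡ 336; 5^112 ≡ 1 — hits 1, so not a primitive root.
g = 6: 6^168 ≡ 1 — hits 1, so not a primitive root.
g = 7: 7^168 ≡ 1 — hits 1, so not a primitive root.
g = 8: 8^168 ≡ 1 — hits 1, so not a primitive root.
g = 9: 9^168 ≡ 1 — hits 1, so not a primitive root.
g = 10: 10^168 ≡ 336; 10^112 ≡ 128; 10^48 ≡ 175 — none is 1, so 10 is a primitive root.
Hence the least primitive root of 337 is 10.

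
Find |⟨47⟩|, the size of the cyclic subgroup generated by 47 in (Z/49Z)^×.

Since 47 ∈ (Z/49Z)^×, its order divides φ(49) = φ(7^2) = 7·(7−1) = 42 = 2 · 3 · 7.
Divisors of 42: 1, 2, 3, 6, 7, 14, 21, 42.
Test each divisor d:
47^1 ≡ 47 (mod 49)
47^2 ≡ 4 (mod 49)
47^3 ≡ 41 (mod 49)
47^6 ≡ 15 (mod 49)
47^7 ≡ 19 (mod 49)
47^14 ≡ 18 (mod 49)
47^21 ≡ 48 (mod 49)
47^42 ≡ 1 (mod 49) ✓
Therefore the multiplicative order of 47 modulo 49 is 42.

42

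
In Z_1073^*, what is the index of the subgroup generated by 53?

By Lagrange's theorem, ord_1073(53) divides φ(1073) = φ(29·37) = (29−1)·(37−1) = 28·36 = 1008 = 2^4 · 3^2 · 7.
Divisors of 1008: 1, 2, 3, 4, 6, 7, 8, 9, 12, 14, 16, 18, 21, 24, 28, 36, 42, 48, 56, 63, 72, 84, 112, 126, 144, 168, 252, 336, 504, 1008.
Evaluate successive powers at the divisors of 1008:
53^1 ≡ 53 (mod 1073)
53^2 ≡ 663 (mod 1073)
53^3 ≡ 803 (mod 1073)
53^4 ≡ 712 (mod 1073)
53^6 ≡ 1009 (mod 1073)
53^7 ≡ 900 (mod 1073)
53^8 ≡ 488 (mod 1073)
53^9 ≡ 112 (mod 1073)
53^12 ≡ 877 (mod 1073)
53^14 ≡ 958 (mod 1073)
53^16 ≡ 1011 (mod 1073)
53^18 ≡ 741 (mod 1073)
53^21 ≡ 581 (mod 1073)
53^24 ≡ 861 (mod 1073)
53^28 ≡ 349 (mod 1073)
53^36 ≡ 778 (mod 1073)
53^42 ≡ 639 (mod 1073)
53^48 ≡ 951 (mod 1073)
53^56 ≡ 552 (mod 1073)
53^63 ≡ 1 (mod 1073) ✓
Thus |⟨53⟩| = ord(53) = 63.
The index is φ(1073) / ord(53) = 1008 / 63 = 16.

16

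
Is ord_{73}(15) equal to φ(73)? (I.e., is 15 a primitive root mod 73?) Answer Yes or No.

Yes

φ(73) = 73 − 1 = 72 = 2^3 · 3^2.
15 is a primitive root mod 73 iff 15^(φ(73)/q) ≢ 1 for every prime q | φ(73), i.e. q ∈ {2, 3}.
15^36 ≡ 72 (mod 73)  [q = 2: ≢ 1 ✓]
15^24 ≡ 8 (mod 73)  [q = 3: ≢ 1 ✓]
None equal 1, so ord_73(15) = 72: 15 is a primitive root.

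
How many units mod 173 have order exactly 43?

42

φ(173) = 173 − 1 = 172 = 2^2 · 43.
Since (Z/173Z)^× is cyclic of order 172, the number of elements of order d is φ(d) when d | 172 and 0 otherwise.
43 | 172, and φ(43) = 43 − 1 = 42.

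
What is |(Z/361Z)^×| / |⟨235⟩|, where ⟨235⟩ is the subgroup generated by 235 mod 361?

6

By Lagrange's theorem, ord_361(235) divides φ(361) = φ(19^2) = 19·(19−1) = 342 = 2 · 3^2 · 19.
Divisors of 342: 1, 2, 3, 6, 9, 18, 19, 38, 57, 114, 171, 342.
Check 235^d mod 361 for each divisor in increasing order:
235^1 ≡ 235 (mod 361)
235^2 ≡ 353 (mod 361)
235^3 ≡ 286 (mod 361)
235^6 ≡ 210 (mod 361)
235^9 ≡ 134 (mod 361)
235^18 ≡ 267 (mod 361)
235^19 ≡ 292 (mod 361)
235^38 ≡ 68 (mod 361)
235^57 ≡ 1 (mod 361) ✓
Thus |⟨235⟩| = ord(235) = 57.
The index is φ(361) / ord(235) = 342 / 57 = 6.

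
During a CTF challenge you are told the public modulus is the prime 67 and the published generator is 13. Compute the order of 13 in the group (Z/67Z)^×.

The order of 13 must divide φ(67) = 67 − 1 = 66 = 2 · 3 · 11.
Divisors of 66: 1, 2, 3, 6, 11, 22, 33, 66.
Check 13^d mod 67 for each divisor in increasing order:
13^1 ≡ 13 (mod 67)
13^2 ≡ 35 (mod 67)
13^3 ≡ 53 (mod 67)
13^6 ≡ 62 (mod 67)
13^11 ≡ 38 (mod 67)
13^22 ≡ 37 (mod 67)
13^33 ≡ 66 (mod 67)
13^66 ≡ 1 (mod 67) ✓
Hence ord(13) = 66.

66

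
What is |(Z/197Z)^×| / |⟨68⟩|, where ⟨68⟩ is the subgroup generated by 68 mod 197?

7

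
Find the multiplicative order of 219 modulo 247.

Since 219 ∈ (Z/247Z)^×, its order divides φ(247) = φ(13·19) = (13−1)·(19−1) = 12·18 = 216 = 2^3 · 3^3.
Divisors of 216: 1, 2, 3, 4, 6, 8, 9, 12, 18, 24, 27, 36, 54, 72, 108, 216.
Compute 219^d (mod 247) for the divisors d until we hit 1:
219^1 ≡ 219
219^2 ≡ 43
219^3 ≡ 31
219^4 ≡ 120
219^6 ≡ 220
219^8 ≡ 74
219^9 ≡ 151
219^12 ≡ 235
219^18 ≡ 77
219^24 ≡ 144
219^27 ≡ 18
219^36 ≡ 1
Therefore the multiplicative order of 219 modulo 247 is 36.

36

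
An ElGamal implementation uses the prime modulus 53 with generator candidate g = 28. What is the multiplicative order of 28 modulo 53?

13

The order of 28 must divide φ(53) = 53 − 1 = 52 = 2^2 · 13.
Divisors of 52: 1, 2, 4, 13, 26, 52.
Compute 28^d (mod 53) for the divisors d until we hit 1:
28^1 ≡ 28
28^2 ≡ 42
28^4 ≡ 15
28^13 ≡ 1
Therefore the multiplicative order of 28 modulo 53 is 13.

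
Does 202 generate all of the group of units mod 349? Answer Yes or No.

No

φ(349) = 349 − 1 = 348 = 2^2 · 3 · 29.
An element g generates (Z/349Z)^× iff g^(348/q) ≢ 1 (mod 349) for each prime q ∈ {2, 3, 29}.
202^174 ≡ 1 (mod 349)  [q = 2: ≡ 1 ✗]
202^116 ≡ 226 (mod 349)  [q = 3: ≢ 1 ✓]
202^12 ≡ 285 (mod 349)  [q = 29: ≢ 1 ✓]
The check at q = 2 fails, so 202 generates a proper subgroup.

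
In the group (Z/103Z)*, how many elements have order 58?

0

φ(103) = 103 − 1 = 102 = 2 · 3 · 17.
In a cyclic group of order 102, there are φ(d) elements of order d for each divisor d of 102, and zero for non-divisors.
Here 102 is not a multiple of 58, so there are no elements of order 58.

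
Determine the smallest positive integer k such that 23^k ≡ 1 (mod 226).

112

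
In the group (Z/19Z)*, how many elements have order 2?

1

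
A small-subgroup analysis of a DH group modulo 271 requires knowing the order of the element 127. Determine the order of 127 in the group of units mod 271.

54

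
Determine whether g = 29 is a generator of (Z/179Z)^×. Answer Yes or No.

No

φ(179) = 179 − 1 = 178 = 2 · 89.
29 is a primitive root mod 179 iff 29^(φ(179)/q) ≢ 1 for every prime q | φ(179), i.e. q ∈ {2, 89}.
29^89 ≡ 1 (mod 179)  [q = 2: ≡ 1 ✗]
29^2 ≡ 125 (mod 179)  [q = 89: ≢ 1 ✓]
Since 29^89 ≡ 1, the order of 29 divides 89 < 178, so 29 is not a primitive root.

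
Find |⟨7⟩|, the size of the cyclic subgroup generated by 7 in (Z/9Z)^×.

The order of 7 must divide φ(9) = φ(3^2) = 3·(3−1) = 6 = 2 · 3.
Divisors of 6: 1, 2, 3, 6.
Evaluate successive powers at the divisors of 6:
7^1 ≡ 7 (mod 9)
7^2 ≡ 4 (mod 9)
7^3 ≡ 1 (mod 9) ✓
Therefore the multiplicative order of 7 modulo 9 is 3.

3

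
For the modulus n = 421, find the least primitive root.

φ(421) = 421 − 1 = 420 = 2^2 · 3 · 5 · 7.
g is a primitive root iff g^(420/q) ≢ 1 (mod 421) for each prime q ∈ {2, 3, 5, 7}.
g = 2: 2^210 ≡ 420; 2^140 ≡ 400; 2^84 ≡ 279; 2^60 ≡ 370 — none is 1, so 2 is a primitive root.
The smallest primitive root modulo 421 is 2.

2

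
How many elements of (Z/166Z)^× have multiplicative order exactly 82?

40

φ(166) = φ(2)·φ(83) = 1·82 = 82 = 2 · 41.
In a cyclic group of order 82, there are φ(d) elements of order d for each divisor d of 82, and zero for non-divisors.
82 = 2 · 41 divides 82, and φ(82) = 40.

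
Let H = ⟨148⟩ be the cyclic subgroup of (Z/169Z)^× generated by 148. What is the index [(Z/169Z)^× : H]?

3

ord(148) | φ(169) = φ(13^2) = 13·(13−1) = 156 = 2^2 · 3 · 13.
Divisors of 156: 1, 2, 3, 4, 6, 12, 13, 26, 39, 52, 78, 156.
Evaluate successive powers at the divisors of 156:
148^1 ≡ 148 (mod 169)
148^2 ≡ 103 (mod 169)
148^3 ≡ 34 (mod 169)
148^4 ≡ 131 (mod 169)
148^6 ≡ 142 (mod 169)
148^12 ≡ 53 (mod 169)
148^13 ≡ 70 (mod 169)
148^26 ≡ 168 (mod 169)
148^39 ≡ 99 (mod 169)
148^52 ≡ 1 (mod 169) ✓
So ord_169(148) = 52, hence |⟨148⟩| = 52.
The index is φ(169) / ord(148) = 156 / 52 = 3.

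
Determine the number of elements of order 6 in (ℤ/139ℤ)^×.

φ(139) = 139 − 1 = 138 = 2 · 3 · 23.
Since (Z/139Z)^× is cyclic of order 138, the number of elements of order d is φ(d) when d | 138 and 0 otherwise.
6 = 2 · 3 divides 138, and φ(6) = 2.

2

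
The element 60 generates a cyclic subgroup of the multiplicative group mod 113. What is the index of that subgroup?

4

The order of 60 must divide φ(113) = 113 − 1 = 112 = 2^4 · 7.
Divisors of 112: 1, 2, 4, 7, 8, 14, 16, 28, 56, 112.
Evaluate successive powers at the divisors of 112:
60^1 ≡ 60 (mod 113)
60^2 ≡ 97 (mod 113)
60^4 ≡ 30 (mod 113)
60^7 ≡ 15 (mod 113)
60^8 ≡ 109 (mod 113)
60^14 ≡ 112 (mod 113)
60^16 ≡ 16 (mod 113)
60^28 ≡ 1 (mod 113) ✓
Thus |⟨60⟩| = ord(60) = 28.
[(Z/113Z)^× : ⟨60⟩] = 112/28 = 4.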